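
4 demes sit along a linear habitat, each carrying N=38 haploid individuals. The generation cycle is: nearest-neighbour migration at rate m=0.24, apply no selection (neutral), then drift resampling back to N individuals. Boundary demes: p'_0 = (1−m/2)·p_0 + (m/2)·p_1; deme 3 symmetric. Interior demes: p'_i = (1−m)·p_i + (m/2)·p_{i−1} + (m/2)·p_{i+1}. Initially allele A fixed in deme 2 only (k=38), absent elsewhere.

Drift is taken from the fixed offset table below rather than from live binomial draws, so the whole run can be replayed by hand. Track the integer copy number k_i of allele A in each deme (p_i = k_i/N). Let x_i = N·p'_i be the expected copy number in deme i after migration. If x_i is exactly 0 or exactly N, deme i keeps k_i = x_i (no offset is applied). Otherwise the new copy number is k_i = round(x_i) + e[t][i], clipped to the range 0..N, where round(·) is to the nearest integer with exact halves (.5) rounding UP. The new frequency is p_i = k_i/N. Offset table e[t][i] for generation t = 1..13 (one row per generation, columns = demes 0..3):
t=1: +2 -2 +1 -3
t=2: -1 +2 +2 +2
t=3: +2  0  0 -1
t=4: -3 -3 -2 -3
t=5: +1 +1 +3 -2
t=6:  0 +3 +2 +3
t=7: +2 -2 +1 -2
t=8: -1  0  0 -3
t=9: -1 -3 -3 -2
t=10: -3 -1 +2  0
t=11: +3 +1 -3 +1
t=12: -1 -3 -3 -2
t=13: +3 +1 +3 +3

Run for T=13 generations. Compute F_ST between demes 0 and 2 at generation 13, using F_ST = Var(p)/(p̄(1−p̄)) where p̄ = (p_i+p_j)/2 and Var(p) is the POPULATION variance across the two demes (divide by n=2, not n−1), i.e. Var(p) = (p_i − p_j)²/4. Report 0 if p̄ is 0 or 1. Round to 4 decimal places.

t=0: k=[0 0 38 0]
t=1: x=[0.0000 4.5600 28.8800 4.5600] k=[0 3 30 2]
t=2: x=[0.3600 5.8800 23.4000 5.3600] k=[0 8 25 7]
t=3: x=[0.9600 9.0800 20.8000 9.1600] k=[3 9 21 8]
t=4: x=[3.7200 9.7200 18.0000 9.5600] k=[1 7 16 7]
t=5: x=[1.7200 7.3600 13.8400 8.0800] k=[3 8 17 6]
t=6: x=[3.6000 8.4800 14.6000 7.3200] k=[4 11 17 10]
t=7: x=[4.8400 10.8800 15.4400 10.8400] k=[7 9 16 9]
t=8: x=[7.2400 9.6000 14.3200 9.8400] k=[6 10 14 7]
t=9: x=[6.4800 10.0000 12.6800 7.8400] k=[5 7 10 6]
t=10: x=[5.2400 7.1200 9.1600 6.4800] k=[2 6 11 6]
t=11: x=[2.4800 6.1200 9.8000 6.6000] k=[5 7 7 8]
t=12: x=[5.2400 6.7600 7.1200 7.8800] k=[4 4 4 6]
t=13: x=[4.0000 4.0000 4.2400 5.7600] k=[7 5 7 9]

0.0000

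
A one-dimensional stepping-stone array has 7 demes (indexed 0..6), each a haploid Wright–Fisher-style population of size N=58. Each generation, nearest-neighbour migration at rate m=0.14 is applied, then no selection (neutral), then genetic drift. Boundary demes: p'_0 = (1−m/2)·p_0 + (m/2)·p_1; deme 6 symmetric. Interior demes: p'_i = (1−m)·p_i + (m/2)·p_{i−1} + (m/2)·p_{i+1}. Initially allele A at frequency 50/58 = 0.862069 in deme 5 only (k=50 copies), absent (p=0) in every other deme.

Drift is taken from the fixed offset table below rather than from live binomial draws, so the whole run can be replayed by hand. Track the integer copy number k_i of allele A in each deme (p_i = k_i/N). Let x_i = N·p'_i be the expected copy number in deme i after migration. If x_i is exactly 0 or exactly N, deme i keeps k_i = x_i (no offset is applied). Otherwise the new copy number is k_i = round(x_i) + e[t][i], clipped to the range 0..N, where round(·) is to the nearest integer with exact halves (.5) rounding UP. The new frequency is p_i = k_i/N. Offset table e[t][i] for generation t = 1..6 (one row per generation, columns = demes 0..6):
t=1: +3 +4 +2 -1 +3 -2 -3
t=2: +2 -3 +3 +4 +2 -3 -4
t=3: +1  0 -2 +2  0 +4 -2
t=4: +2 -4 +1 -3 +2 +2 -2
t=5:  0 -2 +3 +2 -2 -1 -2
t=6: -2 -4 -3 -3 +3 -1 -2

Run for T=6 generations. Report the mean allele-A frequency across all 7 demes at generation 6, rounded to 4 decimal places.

0.1059

t=0: k=[0 0 0 0 0 50 0]
t=1: x=[0.0000 0.0000 0.0000 0.0000 3.5000 43.0000 3.5000] k=[0 0 0 0 7 41 1]
t=2: x=[0.0000 0.0000 0.0000 0.4900 8.8900 35.8200 3.8000] k=[0 0 0 4 11 33 0]
t=3: x=[0.0000 0.0000 0.2800 4.2100 12.0500 29.1500 2.3100] k=[0 0 0 6 12 33 0]
t=4: x=[0.0000 0.0000 0.4200 6.0000 13.0500 29.2200 2.3100] k=[0 0 1 3 15 31 0]
t=5: x=[0.0000 0.0700 1.0700 3.7000 15.2800 27.7100 2.1700] k=[0 0 4 6 13 27 0]
t=6: x=[0.0000 0.2800 3.8600 6.3500 13.4900 24.1300 1.8900] k=[0 0 1 3 16 23 0]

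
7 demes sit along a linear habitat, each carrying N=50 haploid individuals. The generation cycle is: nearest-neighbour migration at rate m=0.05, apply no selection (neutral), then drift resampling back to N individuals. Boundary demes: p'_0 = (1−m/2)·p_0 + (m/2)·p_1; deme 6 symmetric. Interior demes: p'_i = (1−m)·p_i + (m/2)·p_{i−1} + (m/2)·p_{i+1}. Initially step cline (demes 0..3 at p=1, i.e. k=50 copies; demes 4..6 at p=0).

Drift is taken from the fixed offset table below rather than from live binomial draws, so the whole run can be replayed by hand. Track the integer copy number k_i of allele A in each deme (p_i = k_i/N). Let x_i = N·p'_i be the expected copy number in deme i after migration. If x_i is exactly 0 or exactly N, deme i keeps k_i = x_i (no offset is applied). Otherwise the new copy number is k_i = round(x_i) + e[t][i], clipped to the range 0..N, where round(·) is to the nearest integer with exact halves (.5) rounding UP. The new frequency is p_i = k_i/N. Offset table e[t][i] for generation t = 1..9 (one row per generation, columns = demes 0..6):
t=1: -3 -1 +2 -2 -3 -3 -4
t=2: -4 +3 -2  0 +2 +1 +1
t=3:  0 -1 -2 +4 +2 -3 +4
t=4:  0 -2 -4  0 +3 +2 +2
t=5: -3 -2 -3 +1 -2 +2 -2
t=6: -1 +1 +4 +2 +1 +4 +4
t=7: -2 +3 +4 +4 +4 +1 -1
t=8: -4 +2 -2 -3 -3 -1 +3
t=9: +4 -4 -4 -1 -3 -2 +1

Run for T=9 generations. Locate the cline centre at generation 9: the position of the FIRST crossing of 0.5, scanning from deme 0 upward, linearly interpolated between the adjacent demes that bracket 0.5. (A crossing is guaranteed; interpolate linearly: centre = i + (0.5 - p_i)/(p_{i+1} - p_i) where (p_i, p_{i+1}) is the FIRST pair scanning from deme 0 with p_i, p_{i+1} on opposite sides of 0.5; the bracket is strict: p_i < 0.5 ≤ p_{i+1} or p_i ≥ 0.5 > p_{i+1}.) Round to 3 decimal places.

t=0: k=[50 50 50 50 0 0 0]
t=1: x=[50.0000 50.0000 50.0000 48.7500 1.2500 0.0000 0.0000] k=[50 50 50 47 0 0 0]
t=2: x=[50.0000 50.0000 49.9250 45.9000 1.1750 0.0000 0.0000] k=[50 50 48 46 3 0 0]
t=3: x=[50.0000 49.9500 48.0000 44.9750 4.0000 0.0750 0.0000] k=[50 49 46 49 6 0 0]
t=4: x=[49.9750 48.9500 46.1500 47.8500 6.9250 0.1500 0.0000] k=[50 47 42 48 10 2 0]
t=5: x=[49.9250 46.9500 42.2750 46.9000 10.7500 2.1500 0.0500] k=[47 45 39 48 9 4 0]
t=6: x=[46.9500 44.9000 39.3750 46.8000 9.8500 4.0250 0.1000] k=[46 46 43 49 11 8 4]
t=7: x=[46.0000 45.9250 43.2250 47.9000 11.8750 7.9750 4.1000] k=[44 49 47 50 16 9 3]
t=8: x=[44.1250 48.8250 47.1250 49.0750 16.6750 9.0250 3.1500] k=[40 50 45 46 14 8 6]
t=9: x=[40.2500 49.6250 45.1500 45.1750 14.6500 8.1000 6.0500] k=[44 46 41 44 12 6 7]

3.594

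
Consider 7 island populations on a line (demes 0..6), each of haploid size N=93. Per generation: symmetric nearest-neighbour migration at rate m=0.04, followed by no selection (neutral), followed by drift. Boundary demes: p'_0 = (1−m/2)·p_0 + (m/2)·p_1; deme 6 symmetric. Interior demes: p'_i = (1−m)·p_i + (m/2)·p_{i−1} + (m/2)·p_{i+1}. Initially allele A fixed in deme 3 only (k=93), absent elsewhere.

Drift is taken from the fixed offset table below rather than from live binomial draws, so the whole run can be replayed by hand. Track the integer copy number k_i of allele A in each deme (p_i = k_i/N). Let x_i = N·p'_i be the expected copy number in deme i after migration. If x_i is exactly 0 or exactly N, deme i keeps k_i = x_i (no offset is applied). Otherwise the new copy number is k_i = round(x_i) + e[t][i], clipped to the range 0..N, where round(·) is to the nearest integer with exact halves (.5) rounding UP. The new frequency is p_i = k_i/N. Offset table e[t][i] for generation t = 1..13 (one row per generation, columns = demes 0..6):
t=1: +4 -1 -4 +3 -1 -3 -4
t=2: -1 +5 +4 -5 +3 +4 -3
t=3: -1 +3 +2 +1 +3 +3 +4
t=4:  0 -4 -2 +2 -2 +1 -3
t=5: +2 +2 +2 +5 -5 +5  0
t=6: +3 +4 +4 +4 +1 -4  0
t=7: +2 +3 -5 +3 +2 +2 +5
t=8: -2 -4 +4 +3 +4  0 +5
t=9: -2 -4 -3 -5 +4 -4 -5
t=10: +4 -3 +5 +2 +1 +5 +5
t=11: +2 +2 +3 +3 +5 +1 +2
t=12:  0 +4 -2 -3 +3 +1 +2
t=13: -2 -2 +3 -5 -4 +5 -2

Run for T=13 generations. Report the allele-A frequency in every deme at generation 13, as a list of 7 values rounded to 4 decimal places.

[0.0538, 0.0645, 0.3011, 0.6882, 0.3226, 0.2043, 0.1398]

t=0: k=[0 0 0 93 0 0 0]
t=1: x=[0.0000 0.0000 1.8600 89.2800 1.8600 0.0000 0.0000] k=[0 0 0 92 1 0 0]
t=2: x=[0.0000 0.0000 1.8400 88.3400 2.8000 0.0200 0.0000] k=[0 0 6 83 6 4 0]
t=3: x=[0.0000 0.1200 7.4200 79.9200 7.5000 3.9600 0.0800] k=[0 3 9 81 11 7 4]
t=4: x=[0.0600 3.0600 10.3200 78.1600 12.3200 7.0200 4.0600] k=[0 0 8 80 10 8 1]
t=5: x=[0.0000 0.1600 9.2800 77.1600 11.3600 7.9000 1.1400] k=[0 2 11 82 6 13 1]
t=6: x=[0.0400 2.1400 12.2400 79.0600 7.6600 12.6200 1.2400] k=[3 6 16 83 9 9 1]
t=7: x=[3.0600 6.1400 17.1400 80.1800 10.4800 8.8400 1.1600] k=[5 9 12 83 12 11 6]
t=8: x=[5.0800 8.9800 13.3600 80.1600 13.4000 10.9200 6.1000] k=[3 5 17 83 17 11 11]
t=9: x=[3.0400 5.2000 18.0800 80.3600 18.2000 11.1200 11.0000] k=[1 1 15 75 22 7 6]
t=10: x=[1.0000 1.2800 15.9200 72.7400 22.7600 7.2800 6.0200] k=[5 0 21 75 24 12 11]
t=11: x=[4.9000 0.5200 21.6600 72.9000 24.7800 12.2200 11.0200] k=[7 3 25 76 30 13 13]
t=12: x=[6.9200 3.5200 25.5800 74.0600 30.5800 13.3400 13.0000] k=[7 8 24 71 34 14 15]
t=13: x=[7.0200 8.3000 24.6200 69.3200 34.3400 14.4200 14.9800] k=[5 6 28 64 30 19 13]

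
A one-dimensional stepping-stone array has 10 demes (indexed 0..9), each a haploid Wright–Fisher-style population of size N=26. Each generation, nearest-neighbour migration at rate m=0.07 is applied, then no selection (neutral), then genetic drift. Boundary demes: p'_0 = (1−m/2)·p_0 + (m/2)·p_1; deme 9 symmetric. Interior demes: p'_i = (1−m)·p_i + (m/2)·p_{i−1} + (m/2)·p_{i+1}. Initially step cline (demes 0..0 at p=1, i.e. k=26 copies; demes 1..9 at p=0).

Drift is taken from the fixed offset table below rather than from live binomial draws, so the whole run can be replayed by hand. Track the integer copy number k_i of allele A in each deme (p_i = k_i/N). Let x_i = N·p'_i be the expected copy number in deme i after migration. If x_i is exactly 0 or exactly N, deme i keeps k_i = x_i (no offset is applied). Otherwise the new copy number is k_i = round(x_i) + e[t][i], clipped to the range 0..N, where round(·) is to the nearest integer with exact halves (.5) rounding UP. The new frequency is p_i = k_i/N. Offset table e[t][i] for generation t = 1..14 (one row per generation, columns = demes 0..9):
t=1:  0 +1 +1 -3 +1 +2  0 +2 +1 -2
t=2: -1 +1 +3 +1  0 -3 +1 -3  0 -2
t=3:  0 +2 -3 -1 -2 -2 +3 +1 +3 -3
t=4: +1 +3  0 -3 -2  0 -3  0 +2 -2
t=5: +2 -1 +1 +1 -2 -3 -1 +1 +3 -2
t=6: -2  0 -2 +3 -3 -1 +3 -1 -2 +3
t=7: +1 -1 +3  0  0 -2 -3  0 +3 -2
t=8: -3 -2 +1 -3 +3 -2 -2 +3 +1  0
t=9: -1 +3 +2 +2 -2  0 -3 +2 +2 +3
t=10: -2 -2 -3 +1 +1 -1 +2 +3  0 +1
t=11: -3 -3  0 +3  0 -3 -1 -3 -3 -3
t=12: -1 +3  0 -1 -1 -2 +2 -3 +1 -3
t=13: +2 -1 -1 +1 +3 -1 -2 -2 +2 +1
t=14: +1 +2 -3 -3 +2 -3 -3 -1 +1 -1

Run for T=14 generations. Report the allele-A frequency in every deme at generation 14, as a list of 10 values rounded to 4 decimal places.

t=0: k=[26 0 0 0 0 0 0 0 0 0]
t=1: x=[25.0900 0.9100 0.0000 0.0000 0.0000 0.0000 0.0000 0.0000 0.0000 0.0000] k=[25 2 0 0 0 0 0 0 0 0]
t=2: x=[24.1950 2.7350 0.0700 0.0000 0.0000 0.0000 0.0000 0.0000 0.0000 0.0000] k=[23 4 3 0 0 0 0 0 0 0]
t=3: x=[22.3350 4.6300 2.9300 0.1050 0.0000 0.0000 0.0000 0.0000 0.0000 0.0000] k=[22 7 0 0 0 0 0 0 0 0]
t=4: x=[21.4750 7.2800 0.2450 0.0000 0.0000 0.0000 0.0000 0.0000 0.0000 0.0000] k=[22 10 0 0 0 0 0 0 0 0]
t=5: x=[21.5800 10.0700 0.3500 0.0000 0.0000 0.0000 0.0000 0.0000 0.0000 0.0000] k=[24 9 1 0 0 0 0 0 0 0]
t=6: x=[23.4750 9.2450 1.2450 0.0350 0.0000 0.0000 0.0000 0.0000 0.0000 0.0000] k=[21 9 0 3 0 0 0 0 0 0]
t=7: x=[20.5800 9.1050 0.4200 2.7900 0.1050 0.0000 0.0000 0.0000 0.0000 0.0000] k=[22 8 3 3 0 0 0 0 0 0]
t=8: x=[21.5100 8.3150 3.1750 2.8950 0.1050 0.0000 0.0000 0.0000 0.0000 0.0000] k=[19 6 4 0 3 0 0 0 0 0]
t=9: x=[18.5450 6.3850 3.9300 0.2450 2.7900 0.1050 0.0000 0.0000 0.0000 0.0000] k=[18 9 6 2 1 0 0 0 0 0]
t=10: x=[17.6850 9.2100 5.9650 2.1050 1.0000 0.0350 0.0000 0.0000 0.0000 0.0000] k=[16 7 3 3 2 0 0 0 0 0]
t=11: x=[15.6850 7.1750 3.1400 2.9650 1.9650 0.0700 0.0000 0.0000 0.0000 0.0000] k=[13 4 3 6 2 0 0 0 0 0]
t=12: x=[12.6850 4.2800 3.1400 5.7550 2.0700 0.0700 0.0000 0.0000 0.0000 0.0000] k=[12 7 3 5 1 0 0 0 0 0]
t=13: x=[11.8250 7.0350 3.2100 4.7900 1.1050 0.0350 0.0000 0.0000 0.0000 0.0000] k=[14 6 2 6 4 0 0 0 0 0]
t=14: x=[13.7200 6.1400 2.2800 5.7900 3.9300 0.1400 0.0000 0.0000 0.0000 0.0000] k=[15 8 0 3 6 0 0 0 0 0]

[0.5769, 0.3077, 0.0000, 0.1154, 0.2308, 0.0000, 0.0000, 0.0000, 0.0000, 0.0000]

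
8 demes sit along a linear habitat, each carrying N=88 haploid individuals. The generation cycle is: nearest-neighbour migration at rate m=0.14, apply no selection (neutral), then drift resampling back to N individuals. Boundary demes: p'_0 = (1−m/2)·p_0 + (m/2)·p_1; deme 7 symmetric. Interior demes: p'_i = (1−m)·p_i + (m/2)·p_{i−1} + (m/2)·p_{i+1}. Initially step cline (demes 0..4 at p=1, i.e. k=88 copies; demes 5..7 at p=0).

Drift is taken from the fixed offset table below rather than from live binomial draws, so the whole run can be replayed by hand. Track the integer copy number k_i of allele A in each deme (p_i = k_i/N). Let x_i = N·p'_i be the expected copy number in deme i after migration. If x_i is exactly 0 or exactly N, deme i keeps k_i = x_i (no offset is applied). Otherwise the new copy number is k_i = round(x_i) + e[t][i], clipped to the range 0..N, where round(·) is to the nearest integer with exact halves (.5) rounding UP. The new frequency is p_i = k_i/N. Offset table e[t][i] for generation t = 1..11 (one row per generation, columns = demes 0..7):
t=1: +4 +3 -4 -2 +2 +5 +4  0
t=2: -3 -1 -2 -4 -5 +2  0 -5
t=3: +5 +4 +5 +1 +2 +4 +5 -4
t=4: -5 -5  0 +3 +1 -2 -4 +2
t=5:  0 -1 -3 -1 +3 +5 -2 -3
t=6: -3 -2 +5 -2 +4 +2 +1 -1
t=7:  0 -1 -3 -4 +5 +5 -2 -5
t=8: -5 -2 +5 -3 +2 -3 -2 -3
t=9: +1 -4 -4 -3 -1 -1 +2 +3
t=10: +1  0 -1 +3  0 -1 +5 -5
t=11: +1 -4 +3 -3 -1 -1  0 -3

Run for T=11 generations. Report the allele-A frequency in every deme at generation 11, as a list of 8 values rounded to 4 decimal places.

t=0: k=[88 88 88 88 88 0 0 0]
t=1: x=[88.0000 88.0000 88.0000 88.0000 81.8400 6.1600 0.0000 0.0000] k=[88 88 88 88 84 11 0 0]
t=2: x=[88.0000 88.0000 88.0000 87.7200 79.1700 15.3400 0.7700 0.0000] k=[88 88 88 84 74 17 1 0]
t=3: x=[88.0000 88.0000 87.7200 83.5800 70.7100 19.8700 2.0500 0.0700] k=[88 88 88 85 73 24 7 0]
t=4: x=[88.0000 88.0000 87.7900 84.3700 70.4100 26.2400 7.7000 0.4900] k=[88 88 88 87 71 24 4 2]
t=5: x=[88.0000 88.0000 87.9300 85.9500 68.8300 25.8900 5.2600 2.1400] k=[88 88 85 85 72 31 3 0]
t=6: x=[88.0000 87.7900 85.2100 84.0900 70.0400 31.9100 4.7500 0.2100] k=[88 86 88 82 74 34 6 0]
t=7: x=[87.8600 86.2800 87.4400 81.8600 71.7600 34.8400 7.5400 0.4200] k=[88 85 84 78 77 40 6 0]
t=8: x=[87.7900 85.1400 83.6500 78.3500 74.4800 40.2100 7.9600 0.4200] k=[83 83 88 75 76 37 6 0]
t=9: x=[83.0000 83.3500 86.7400 75.9800 73.2000 37.5600 7.7500 0.4200] k=[84 79 83 73 72 37 10 3]
t=10: x=[83.6500 79.6300 82.0200 73.6300 69.6200 37.5600 11.4000 3.4900] k=[85 80 81 77 70 37 16 0]
t=11: x=[84.6500 80.4200 80.6500 76.7900 68.1800 37.8400 16.3500 1.1200] k=[86 76 84 74 67 37 16 0]

[0.9773, 0.8636, 0.9545, 0.8409, 0.7614, 0.4205, 0.1818, 0.0000]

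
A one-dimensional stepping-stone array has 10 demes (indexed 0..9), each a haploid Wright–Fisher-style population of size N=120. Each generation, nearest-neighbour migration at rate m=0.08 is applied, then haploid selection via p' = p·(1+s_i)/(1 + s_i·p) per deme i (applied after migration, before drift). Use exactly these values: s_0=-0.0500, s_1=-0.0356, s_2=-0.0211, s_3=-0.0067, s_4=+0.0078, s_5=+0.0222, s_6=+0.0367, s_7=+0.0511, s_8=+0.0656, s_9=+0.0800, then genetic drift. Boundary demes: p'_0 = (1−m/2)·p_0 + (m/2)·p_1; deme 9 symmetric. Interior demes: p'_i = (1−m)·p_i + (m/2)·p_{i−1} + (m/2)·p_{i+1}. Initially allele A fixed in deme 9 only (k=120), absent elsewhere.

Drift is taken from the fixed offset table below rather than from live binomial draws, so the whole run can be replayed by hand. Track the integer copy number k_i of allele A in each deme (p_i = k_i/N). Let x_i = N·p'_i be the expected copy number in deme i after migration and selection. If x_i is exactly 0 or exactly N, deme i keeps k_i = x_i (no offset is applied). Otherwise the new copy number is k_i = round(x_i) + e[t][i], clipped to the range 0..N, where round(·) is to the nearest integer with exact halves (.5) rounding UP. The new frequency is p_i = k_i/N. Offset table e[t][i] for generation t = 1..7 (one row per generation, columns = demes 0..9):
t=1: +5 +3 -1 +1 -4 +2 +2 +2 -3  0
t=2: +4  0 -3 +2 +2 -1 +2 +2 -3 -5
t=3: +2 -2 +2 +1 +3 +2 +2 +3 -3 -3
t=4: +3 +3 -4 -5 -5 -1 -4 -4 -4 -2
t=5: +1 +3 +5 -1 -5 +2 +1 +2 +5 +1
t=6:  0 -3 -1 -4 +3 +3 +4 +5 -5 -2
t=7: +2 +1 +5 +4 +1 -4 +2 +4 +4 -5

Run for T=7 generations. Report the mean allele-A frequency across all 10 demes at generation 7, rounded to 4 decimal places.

0.1075

t=0: k=[0 0 0 0 0 0 0 0 0 120]
t=1: x=[0.0000 0.0000 0.0000 0.0000 0.0000 0.0000 0.0000 0.0000 5.1015 115.5423] k=[0 0 0 0 0 0 0 0 2 116]
t=2: x=[0.0000 0.0000 0.0000 0.0000 0.0000 0.0000 0.0000 0.0841 6.8807 112.0320] k=[0 0 0 0 0 0 0 2 4 107]
t=3: x=[0.0000 0.0000 0.0000 0.0000 0.0000 0.0000 0.0829 2.1004 8.5299 103.9788] k=[0 0 0 0 0 0 2 5 6 101]
t=4: x=[0.0000 0.0000 0.0000 0.0000 0.0000 0.0818 2.1135 5.1606 10.3451 98.5875] k=[0 0 0 0 0 0 0 1 6 97]
t=5: x=[0.0000 0.0000 0.0000 0.0000 0.0000 0.0000 0.0415 1.2187 10.0076 94.9209] k=[0 0 0 0 0 0 1 3 15 96]
t=6: x=[0.0000 0.0000 0.0000 0.0000 0.0000 0.0409 1.0778 3.5686 18.7431 94.3464] k=[0 0 0 0 0 3 5 9 14 92]
t=7: x=[0.0000 0.0000 0.0000 0.0000 0.1209 3.0241 5.2583 9.4655 17.8647 90.6208] k=[0 0 0 0 1 0 7 13 22 86]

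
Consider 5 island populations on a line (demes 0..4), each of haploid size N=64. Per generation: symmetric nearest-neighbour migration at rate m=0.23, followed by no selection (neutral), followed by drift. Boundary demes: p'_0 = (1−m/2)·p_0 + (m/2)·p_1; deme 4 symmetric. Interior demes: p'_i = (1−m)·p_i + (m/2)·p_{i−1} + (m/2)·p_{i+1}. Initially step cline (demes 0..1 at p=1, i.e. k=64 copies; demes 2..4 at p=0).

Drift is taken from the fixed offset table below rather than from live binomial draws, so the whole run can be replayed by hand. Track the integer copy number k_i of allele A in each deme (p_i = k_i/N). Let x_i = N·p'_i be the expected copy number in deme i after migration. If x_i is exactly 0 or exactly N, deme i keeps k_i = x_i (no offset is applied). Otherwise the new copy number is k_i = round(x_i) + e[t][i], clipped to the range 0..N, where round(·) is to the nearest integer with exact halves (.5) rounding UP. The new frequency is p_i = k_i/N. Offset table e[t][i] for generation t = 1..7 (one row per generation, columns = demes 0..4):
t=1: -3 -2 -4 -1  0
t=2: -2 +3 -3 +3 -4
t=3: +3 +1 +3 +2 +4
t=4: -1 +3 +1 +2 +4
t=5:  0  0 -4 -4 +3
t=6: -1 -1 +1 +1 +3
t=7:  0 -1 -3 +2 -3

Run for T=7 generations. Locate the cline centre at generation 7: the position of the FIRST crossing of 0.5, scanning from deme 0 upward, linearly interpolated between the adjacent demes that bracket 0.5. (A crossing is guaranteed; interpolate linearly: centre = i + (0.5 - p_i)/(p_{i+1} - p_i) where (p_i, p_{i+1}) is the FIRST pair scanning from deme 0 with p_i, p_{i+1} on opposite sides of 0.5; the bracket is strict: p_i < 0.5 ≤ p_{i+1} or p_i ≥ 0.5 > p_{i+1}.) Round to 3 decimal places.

t=0: k=[64 64 0 0 0]
t=1: x=[64.0000 56.6400 7.3600 0.0000 0.0000] k=[64 55 3 0 0]
t=2: x=[62.9650 50.0550 8.6350 0.3450 0.0000] k=[61 53 6 3 0]
t=3: x=[60.0800 48.5150 11.0600 3.0000 0.3450] k=[63 50 14 5 4]
t=4: x=[61.5050 47.3550 17.1050 5.9200 4.1150] k=[61 50 18 8 8]
t=5: x=[59.7350 47.5850 20.5300 9.1500 8.0000] k=[60 48 17 5 11]
t=6: x=[58.6200 45.8150 19.1850 7.0700 10.3100] k=[58 45 20 8 13]
t=7: x=[56.5050 43.6200 21.4950 9.9550 12.4250] k=[57 43 18 12 9]

1.440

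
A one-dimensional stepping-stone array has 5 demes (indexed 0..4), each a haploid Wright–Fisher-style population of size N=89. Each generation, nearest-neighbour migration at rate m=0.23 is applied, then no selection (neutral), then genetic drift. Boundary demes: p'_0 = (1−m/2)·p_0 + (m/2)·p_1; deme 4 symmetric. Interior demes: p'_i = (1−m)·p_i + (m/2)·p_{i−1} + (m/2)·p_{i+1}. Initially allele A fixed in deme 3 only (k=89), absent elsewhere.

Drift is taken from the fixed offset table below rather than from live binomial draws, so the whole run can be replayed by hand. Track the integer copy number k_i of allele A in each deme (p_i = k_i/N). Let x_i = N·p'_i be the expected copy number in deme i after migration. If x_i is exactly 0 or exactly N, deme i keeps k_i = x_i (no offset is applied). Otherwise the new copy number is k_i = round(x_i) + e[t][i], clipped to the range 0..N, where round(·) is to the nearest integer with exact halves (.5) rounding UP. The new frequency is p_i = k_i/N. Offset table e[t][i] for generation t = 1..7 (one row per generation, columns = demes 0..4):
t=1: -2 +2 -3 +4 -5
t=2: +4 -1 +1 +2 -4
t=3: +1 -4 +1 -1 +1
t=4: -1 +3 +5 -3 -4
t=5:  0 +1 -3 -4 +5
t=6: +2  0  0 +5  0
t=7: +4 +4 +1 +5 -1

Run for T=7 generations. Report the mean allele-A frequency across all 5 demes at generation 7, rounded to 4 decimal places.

t=0: k=[0 0 0 89 0]
t=1: x=[0.0000 0.0000 10.2350 68.5300 10.2350] k=[0 0 7 73 5]
t=2: x=[0.0000 0.8050 13.7850 57.5900 12.8200] k=[0 0 15 60 9]
t=3: x=[0.0000 1.7250 18.4500 48.9600 14.8650] k=[0 0 19 48 16]
t=4: x=[0.0000 2.1850 20.1500 40.9850 19.6800] k=[0 5 25 38 16]
t=5: x=[0.5750 6.7250 24.1950 33.9750 18.5300] k=[1 8 21 30 24]
t=6: x=[1.8050 8.6900 20.5400 28.2750 24.6900] k=[4 9 21 33 25]
t=7: x=[4.5750 9.8050 21.0000 30.7000 25.9200] k=[9 14 22 36 25]

0.2382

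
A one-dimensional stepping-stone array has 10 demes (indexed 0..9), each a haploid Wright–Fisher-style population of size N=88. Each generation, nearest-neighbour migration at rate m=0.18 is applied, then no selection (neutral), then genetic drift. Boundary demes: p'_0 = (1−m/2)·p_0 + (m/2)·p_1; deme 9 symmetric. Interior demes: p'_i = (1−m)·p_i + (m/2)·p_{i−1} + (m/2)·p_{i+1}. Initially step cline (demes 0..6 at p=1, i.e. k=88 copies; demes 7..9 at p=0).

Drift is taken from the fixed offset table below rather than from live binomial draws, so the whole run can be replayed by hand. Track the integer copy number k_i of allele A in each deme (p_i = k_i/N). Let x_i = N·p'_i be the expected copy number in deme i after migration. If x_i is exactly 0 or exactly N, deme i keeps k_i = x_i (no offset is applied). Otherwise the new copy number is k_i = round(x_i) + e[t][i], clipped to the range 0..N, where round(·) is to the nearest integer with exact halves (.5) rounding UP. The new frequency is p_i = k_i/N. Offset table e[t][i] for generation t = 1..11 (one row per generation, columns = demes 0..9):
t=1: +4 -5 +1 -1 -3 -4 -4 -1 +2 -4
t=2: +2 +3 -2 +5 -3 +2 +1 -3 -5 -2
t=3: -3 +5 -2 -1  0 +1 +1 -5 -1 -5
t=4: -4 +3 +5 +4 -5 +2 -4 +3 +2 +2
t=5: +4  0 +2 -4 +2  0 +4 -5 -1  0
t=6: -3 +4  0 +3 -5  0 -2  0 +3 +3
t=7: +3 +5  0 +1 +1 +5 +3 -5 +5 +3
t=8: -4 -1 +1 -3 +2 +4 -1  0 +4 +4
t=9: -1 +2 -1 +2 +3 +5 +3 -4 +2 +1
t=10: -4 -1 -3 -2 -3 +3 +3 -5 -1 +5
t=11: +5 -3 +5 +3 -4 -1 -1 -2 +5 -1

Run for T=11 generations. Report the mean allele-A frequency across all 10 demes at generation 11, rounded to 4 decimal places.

t=0: k=[88 88 88 88 88 88 88 0 0 0]
t=1: x=[88.0000 88.0000 88.0000 88.0000 88.0000 88.0000 80.0800 7.9200 0.0000 0.0000] k=[88 88 88 88 88 88 76 7 0 0]
t=2: x=[88.0000 88.0000 88.0000 88.0000 88.0000 86.9200 70.8700 12.5800 0.6300 0.0000] k=[88 88 88 88 88 88 72 10 0 0]
t=3: x=[88.0000 88.0000 88.0000 88.0000 88.0000 86.5600 67.8600 14.6800 0.9000 0.0000] k=[88 88 88 88 88 88 69 10 0 0]
t=4: x=[88.0000 88.0000 88.0000 88.0000 88.0000 86.2900 65.4000 14.4100 0.9000 0.0000] k=[88 88 88 88 88 88 61 17 3 0]
t=5: x=[88.0000 88.0000 88.0000 88.0000 88.0000 85.5700 59.4700 19.7000 3.9900 0.2700] k=[88 88 88 88 88 86 63 15 3 0]
t=6: x=[88.0000 88.0000 88.0000 88.0000 87.8200 84.1100 60.7500 18.2400 3.8100 0.2700] k=[88 88 88 88 83 84 59 18 7 3]
t=7: x=[88.0000 88.0000 88.0000 87.5500 83.5400 81.6600 57.5600 20.7000 7.6300 3.3600] k=[88 88 88 88 85 87 61 16 13 6]
t=8: x=[88.0000 88.0000 88.0000 87.7300 85.4500 84.4800 59.2900 19.7800 12.6400 6.6300] k=[88 88 88 85 87 88 58 20 17 11]
t=9: x=[88.0000 88.0000 87.7300 85.4500 86.9100 85.2100 57.2800 23.1500 16.7300 11.5400] k=[88 88 87 87 88 88 60 19 19 13]
t=10: x=[88.0000 87.9100 87.0900 87.0900 87.9100 85.4800 58.8300 22.6900 18.4600 13.5400] k=[88 87 84 85 85 88 62 18 17 19]
t=11: x=[87.9100 86.8200 84.3600 84.9100 85.2700 85.3900 60.3800 21.8700 17.2700 18.8200] k=[88 84 88 88 81 84 59 20 22 18]

0.7182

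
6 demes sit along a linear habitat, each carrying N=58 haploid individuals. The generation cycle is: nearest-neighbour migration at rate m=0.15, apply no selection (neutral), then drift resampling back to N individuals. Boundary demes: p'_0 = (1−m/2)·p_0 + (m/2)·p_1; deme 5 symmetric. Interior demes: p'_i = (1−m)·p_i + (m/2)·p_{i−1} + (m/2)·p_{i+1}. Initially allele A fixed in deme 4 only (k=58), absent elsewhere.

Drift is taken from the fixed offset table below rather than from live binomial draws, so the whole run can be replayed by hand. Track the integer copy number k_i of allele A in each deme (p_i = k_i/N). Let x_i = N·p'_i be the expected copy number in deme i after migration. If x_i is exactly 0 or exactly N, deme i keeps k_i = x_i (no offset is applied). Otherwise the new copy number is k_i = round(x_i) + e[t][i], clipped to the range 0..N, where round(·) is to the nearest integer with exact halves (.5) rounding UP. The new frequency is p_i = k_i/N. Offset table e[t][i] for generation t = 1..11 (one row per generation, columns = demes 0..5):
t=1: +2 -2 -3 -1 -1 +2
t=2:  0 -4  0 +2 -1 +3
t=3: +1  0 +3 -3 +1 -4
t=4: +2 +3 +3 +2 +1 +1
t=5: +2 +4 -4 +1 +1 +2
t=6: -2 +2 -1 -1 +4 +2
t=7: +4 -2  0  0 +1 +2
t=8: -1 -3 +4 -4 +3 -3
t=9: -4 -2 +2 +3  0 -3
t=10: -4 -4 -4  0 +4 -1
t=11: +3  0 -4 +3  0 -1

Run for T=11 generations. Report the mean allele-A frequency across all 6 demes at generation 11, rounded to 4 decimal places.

t=0: k=[0 0 0 0 58 0]
t=1: x=[0.0000 0.0000 0.0000 4.3500 49.3000 4.3500] k=[0 0 0 3 48 6]
t=2: x=[0.0000 0.0000 0.2250 6.1500 41.4750 9.1500] k=[0 0 0 8 40 12]
t=3: x=[0.0000 0.0000 0.6000 9.8000 35.5000 14.1000] k=[0 0 4 7 37 10]
t=4: x=[0.0000 0.3000 3.9250 9.0250 32.7250 12.0250] k=[0 3 7 11 34 13]
t=5: x=[0.2250 3.0750 7.0000 12.4250 30.7000 14.5750] k=[2 7 3 13 32 17]
t=6: x=[2.3750 6.3250 4.0500 13.6750 29.4500 18.1250] k=[0 8 3 13 33 20]
t=7: x=[0.6000 7.0250 4.1250 13.7500 30.5250 20.9750] k=[5 5 4 14 32 23]
t=8: x=[5.0000 4.9250 4.8250 14.6000 29.9750 23.6750] k=[4 2 9 11 33 21]
t=9: x=[3.8500 2.6750 8.6250 12.5000 30.4500 21.9000] k=[0 1 11 16 30 19]
t=10: x=[0.0750 1.6750 10.6250 16.6750 28.1250 19.8250] k=[0 0 7 17 32 19]
t=11: x=[0.0000 0.5250 7.2250 17.3750 29.9000 19.9750] k=[0 1 3 20 30 19]

0.2098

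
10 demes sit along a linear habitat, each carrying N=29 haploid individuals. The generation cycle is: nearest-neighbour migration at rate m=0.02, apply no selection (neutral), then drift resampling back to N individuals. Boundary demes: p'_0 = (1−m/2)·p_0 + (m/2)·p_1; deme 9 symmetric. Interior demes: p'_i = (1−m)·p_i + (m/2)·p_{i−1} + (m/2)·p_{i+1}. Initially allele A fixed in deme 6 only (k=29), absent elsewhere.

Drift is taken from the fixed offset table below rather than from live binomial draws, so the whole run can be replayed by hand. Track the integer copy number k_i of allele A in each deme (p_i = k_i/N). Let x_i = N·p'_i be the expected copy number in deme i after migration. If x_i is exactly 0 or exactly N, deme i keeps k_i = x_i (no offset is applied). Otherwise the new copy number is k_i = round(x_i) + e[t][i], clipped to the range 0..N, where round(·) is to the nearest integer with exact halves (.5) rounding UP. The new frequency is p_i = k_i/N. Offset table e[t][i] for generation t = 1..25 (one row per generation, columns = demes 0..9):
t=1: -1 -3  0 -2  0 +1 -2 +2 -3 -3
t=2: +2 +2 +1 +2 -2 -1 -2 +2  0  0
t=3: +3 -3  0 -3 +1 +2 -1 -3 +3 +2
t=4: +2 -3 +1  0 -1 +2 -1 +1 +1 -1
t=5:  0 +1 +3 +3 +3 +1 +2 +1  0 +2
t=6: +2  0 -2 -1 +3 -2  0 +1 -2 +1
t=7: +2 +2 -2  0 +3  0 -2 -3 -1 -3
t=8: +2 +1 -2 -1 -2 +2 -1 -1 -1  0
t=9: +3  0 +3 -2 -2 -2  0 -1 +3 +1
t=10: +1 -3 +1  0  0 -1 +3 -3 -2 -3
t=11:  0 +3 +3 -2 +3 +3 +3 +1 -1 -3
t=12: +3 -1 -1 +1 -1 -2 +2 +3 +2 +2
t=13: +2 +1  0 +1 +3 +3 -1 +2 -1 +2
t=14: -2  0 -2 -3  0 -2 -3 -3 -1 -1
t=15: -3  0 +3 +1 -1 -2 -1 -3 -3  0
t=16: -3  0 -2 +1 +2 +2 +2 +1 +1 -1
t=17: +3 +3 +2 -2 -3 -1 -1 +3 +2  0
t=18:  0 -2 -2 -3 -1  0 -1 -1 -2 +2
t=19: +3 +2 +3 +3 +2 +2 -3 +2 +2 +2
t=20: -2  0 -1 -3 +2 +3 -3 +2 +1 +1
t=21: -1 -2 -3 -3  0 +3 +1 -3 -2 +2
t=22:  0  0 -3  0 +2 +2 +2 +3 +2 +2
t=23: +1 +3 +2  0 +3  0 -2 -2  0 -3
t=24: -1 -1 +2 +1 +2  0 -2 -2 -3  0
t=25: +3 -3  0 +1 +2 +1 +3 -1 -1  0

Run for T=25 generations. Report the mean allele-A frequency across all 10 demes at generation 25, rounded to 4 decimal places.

0.2172

t=0: k=[0 0 0 0 0 0 29 0 0 0]
t=1: x=[0.0000 0.0000 0.0000 0.0000 0.0000 0.2900 28.4200 0.2900 0.0000 0.0000] k=[0 0 0 0 0 1 26 2 0 0]
t=2: x=[0.0000 0.0000 0.0000 0.0000 0.0100 1.2400 25.5100 2.2200 0.0200 0.0000] k=[0 0 0 0 0 0 24 4 0 0]
t=3: x=[0.0000 0.0000 0.0000 0.0000 0.0000 0.2400 23.5600 4.1600 0.0400 0.0000] k=[0 0 0 0 0 2 23 1 3 0]
t=4: x=[0.0000 0.0000 0.0000 0.0000 0.0200 2.1900 22.5700 1.2400 2.9500 0.0300] k=[0 0 0 0 0 4 22 2 4 0]
t=5: x=[0.0000 0.0000 0.0000 0.0000 0.0400 4.1400 21.6200 2.2200 3.9400 0.0400] k=[0 0 0 0 3 5 24 3 4 2]
t=6: x=[0.0000 0.0000 0.0000 0.0300 2.9900 5.1700 23.6000 3.2200 3.9700 2.0200] k=[0 0 0 0 6 3 24 4 2 3]
t=7: x=[0.0000 0.0000 0.0000 0.0600 5.9100 3.2400 23.5900 4.1800 2.0300 2.9900] k=[0 0 0 0 9 3 22 1 1 0]
t=8: x=[0.0000 0.0000 0.0000 0.0900 8.8500 3.2500 21.6000 1.2100 0.9900 0.0100] k=[0 0 0 0 7 5 21 0 0 0]
t=9: x=[0.0000 0.0000 0.0000 0.0700 6.9100 5.1800 20.6300 0.2100 0.0000 0.0000] k=[0 0 0 0 5 3 21 0 0 0]
t=10: x=[0.0000 0.0000 0.0000 0.0500 4.9300 3.2000 20.6100 0.2100 0.0000 0.0000] k=[0 0 0 0 5 2 24 0 0 0]
t=11: x=[0.0000 0.0000 0.0000 0.0500 4.9200 2.2500 23.5400 0.2400 0.0000 0.0000] k=[0 0 0 0 8 5 27 1 0 0]
t=12: x=[0.0000 0.0000 0.0000 0.0800 7.8900 5.2500 26.5200 1.2500 0.0100 0.0000] k=[0 0 0 1 7 3 29 4 2 0]
t=13: x=[0.0000 0.0000 0.0100 1.0500 6.9000 3.3000 28.4900 4.2300 2.0000 0.0200] k=[0 0 0 2 10 6 27 6 1 2]
t=14: x=[0.0000 0.0000 0.0200 2.0600 9.8800 6.2500 26.5800 6.1600 1.0600 1.9900] k=[0 0 0 0 10 4 24 3 0 1]
t=15: x=[0.0000 0.0000 0.0000 0.1000 9.8400 4.2600 23.5900 3.1800 0.0400 0.9900] k=[0 0 0 1 9 2 23 0 0 1]
t=16: x=[0.0000 0.0000 0.0100 1.0700 8.8500 2.2800 22.5600 0.2300 0.0100 0.9900] k=[0 0 0 2 11 4 25 1 1 0]
t=17: x=[0.0000 0.0000 0.0200 2.0700 10.8400 4.2800 24.5500 1.2400 0.9900 0.0100] k=[0 0 2 0 8 3 24 4 3 0]
t=18: x=[0.0000 0.0200 1.9600 0.1000 7.8700 3.2600 23.5900 4.1900 2.9800 0.0300] k=[0 0 0 0 7 3 23 3 1 2]
t=19: x=[0.0000 0.0000 0.0000 0.0700 6.8900 3.2400 22.6000 3.1800 1.0300 1.9900] k=[0 0 0 3 9 5 20 5 3 4]
t=20: x=[0.0000 0.0000 0.0300 3.0300 8.9000 5.1900 19.7000 5.1300 3.0300 3.9900] k=[0 0 0 0 11 8 17 7 4 5]
t=21: x=[0.0000 0.0000 0.0000 0.1100 10.8600 8.1200 16.8100 7.0700 4.0400 4.9900] k=[0 0 0 0 11 11 18 4 2 7]
t=22: x=[0.0000 0.0000 0.0000 0.1100 10.8900 11.0700 17.7900 4.1200 2.0700 6.9500] k=[0 0 0 0 13 13 20 7 4 9]
t=23: x=[0.0000 0.0000 0.0000 0.1300 12.8700 13.0700 19.8000 7.1000 4.0800 8.9500] k=[0 0 0 0 16 13 18 5 4 6]
t=24: x=[0.0000 0.0000 0.0000 0.1600 15.8100 13.0800 17.8200 5.1200 4.0300 5.9800] k=[0 0 0 1 18 13 16 3 1 6]
t=25: x=[0.0000 0.0000 0.0100 1.1600 17.7800 13.0800 15.8400 3.1100 1.0700 5.9500] k=[0 0 0 2 20 14 19 2 0 6]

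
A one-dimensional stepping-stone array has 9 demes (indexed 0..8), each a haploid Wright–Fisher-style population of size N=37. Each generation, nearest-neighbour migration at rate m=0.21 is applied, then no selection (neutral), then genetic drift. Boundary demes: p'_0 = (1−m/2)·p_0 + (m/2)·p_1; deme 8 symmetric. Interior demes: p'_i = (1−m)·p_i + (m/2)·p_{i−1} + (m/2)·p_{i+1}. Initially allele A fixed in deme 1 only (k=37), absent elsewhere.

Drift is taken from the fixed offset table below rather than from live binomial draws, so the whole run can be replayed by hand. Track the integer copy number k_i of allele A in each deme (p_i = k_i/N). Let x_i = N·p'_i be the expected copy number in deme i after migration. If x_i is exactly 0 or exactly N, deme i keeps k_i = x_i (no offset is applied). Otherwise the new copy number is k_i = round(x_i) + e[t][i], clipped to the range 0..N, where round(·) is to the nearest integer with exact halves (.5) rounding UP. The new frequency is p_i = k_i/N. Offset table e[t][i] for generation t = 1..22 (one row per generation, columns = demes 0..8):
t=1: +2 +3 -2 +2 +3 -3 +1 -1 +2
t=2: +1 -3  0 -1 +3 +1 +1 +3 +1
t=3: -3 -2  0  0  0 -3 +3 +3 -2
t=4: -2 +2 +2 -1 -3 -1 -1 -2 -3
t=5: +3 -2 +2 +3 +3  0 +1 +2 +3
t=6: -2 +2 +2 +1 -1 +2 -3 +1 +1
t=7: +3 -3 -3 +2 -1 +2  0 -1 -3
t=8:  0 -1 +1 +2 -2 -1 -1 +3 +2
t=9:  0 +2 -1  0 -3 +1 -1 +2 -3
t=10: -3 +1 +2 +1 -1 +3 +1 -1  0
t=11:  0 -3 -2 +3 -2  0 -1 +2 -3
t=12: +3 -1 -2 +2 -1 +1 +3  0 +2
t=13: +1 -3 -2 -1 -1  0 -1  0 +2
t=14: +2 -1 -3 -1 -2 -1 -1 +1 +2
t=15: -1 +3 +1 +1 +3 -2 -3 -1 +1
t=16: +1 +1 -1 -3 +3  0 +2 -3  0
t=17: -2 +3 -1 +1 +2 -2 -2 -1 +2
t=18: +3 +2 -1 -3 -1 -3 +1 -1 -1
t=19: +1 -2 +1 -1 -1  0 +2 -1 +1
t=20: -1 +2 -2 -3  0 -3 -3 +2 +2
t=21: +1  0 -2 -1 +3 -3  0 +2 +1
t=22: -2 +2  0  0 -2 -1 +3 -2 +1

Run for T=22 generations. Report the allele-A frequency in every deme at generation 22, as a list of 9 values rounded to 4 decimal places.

[0.3514, 0.3514, 0.1081, 0.0270, 0.0541, 0.0000, 0.0000, 0.0000, 0.0000]

t=0: k=[0 37 0 0 0 0 0 0 0]
t=1: x=[3.8850 29.2300 3.8850 0.0000 0.0000 0.0000 0.0000 0.0000 0.0000] k=[6 32 2 0 0 0 0 0 0]
t=2: x=[8.7300 26.1200 4.9400 0.2100 0.0000 0.0000 0.0000 0.0000 0.0000] k=[10 23 5 0 0 0 0 0 0]
t=3: x=[11.3650 19.7450 6.3650 0.5250 0.0000 0.0000 0.0000 0.0000 0.0000] k=[8 18 6 1 0 0 0 0 0]
t=4: x=[9.0500 15.6900 6.7350 1.4200 0.1050 0.0000 0.0000 0.0000 0.0000] k=[7 18 9 0 0 0 0 0 0]
t=5: x=[8.1550 15.9000 9.0000 0.9450 0.0000 0.0000 0.0000 0.0000 0.0000] k=[11 14 11 4 0 0 0 0 0]
t=6: x=[11.3150 13.3700 10.5800 4.3150 0.4200 0.0000 0.0000 0.0000 0.0000] k=[9 15 13 5 0 0 0 0 0]
t=7: x=[9.6300 14.1600 12.3700 5.3150 0.5250 0.0000 0.0000 0.0000 0.0000] k=[13 11 9 7 0 0 0 0 0]
t=8: x=[12.7900 11.0000 9.0000 6.4750 0.7350 0.0000 0.0000 0.0000 0.0000] k=[13 10 10 8 0 0 0 0 0]
t=9: x=[12.6850 10.3150 9.7900 7.3700 0.8400 0.0000 0.0000 0.0000 0.0000] k=[13 12 9 7 0 0 0 0 0]
t=10: x=[12.8950 11.7900 9.1050 6.4750 0.7350 0.0000 0.0000 0.0000 0.0000] k=[10 13 11 7 0 0 0 0 0]
t=11: x=[10.3150 12.4750 10.7900 6.6850 0.7350 0.0000 0.0000 0.0000 0.0000] k=[10 9 9 10 0 0 0 0 0]
t=12: x=[9.8950 9.1050 9.1050 8.8450 1.0500 0.0000 0.0000 0.0000 0.0000] k=[13 8 7 11 0 0 0 0 0]
t=13: x=[12.4750 8.4200 7.5250 9.4250 1.1550 0.0000 0.0000 0.0000 0.0000] k=[13 5 6 8 0 0 0 0 0]
t=14: x=[12.1600 5.9450 6.1050 6.9500 0.8400 0.0000 0.0000 0.0000 0.0000] k=[14 5 3 6 0 0 0 0 0]
t=15: x=[13.0550 5.7350 3.5250 5.0550 0.6300 0.0000 0.0000 0.0000 0.0000] k=[12 9 5 6 4 0 0 0 0]
t=16: x=[11.6850 8.8950 5.5250 5.6850 3.7900 0.4200 0.0000 0.0000 0.0000] k=[13 10 5 3 7 0 0 0 0]
t=17: x=[12.6850 9.7900 5.3150 3.6300 5.8450 0.7350 0.0000 0.0000 0.0000] k=[11 13 4 5 8 0 0 0 0]
t=18: x=[11.2100 11.8450 5.0500 5.2100 6.8450 0.8400 0.0000 0.0000 0.0000] k=[14 14 4 2 6 0 0 0 0]
t=19: x=[14.0000 12.9500 4.8400 2.6300 4.9500 0.6300 0.0000 0.0000 0.0000] k=[15 11 6 2 4 1 0 0 0]
t=20: x=[14.5800 10.8950 6.1050 2.6300 3.4750 1.2100 0.1050 0.0000 0.0000] k=[14 13 4 0 3 0 0 0 0]
t=21: x=[13.8950 12.1600 4.5250 0.7350 2.3700 0.3150 0.0000 0.0000 0.0000] k=[15 12 3 0 5 0 0 0 0]
t=22: x=[14.6850 11.3700 3.6300 0.8400 3.9500 0.5250 0.0000 0.0000 0.0000] k=[13 13 4 1 2 0 0 0 0]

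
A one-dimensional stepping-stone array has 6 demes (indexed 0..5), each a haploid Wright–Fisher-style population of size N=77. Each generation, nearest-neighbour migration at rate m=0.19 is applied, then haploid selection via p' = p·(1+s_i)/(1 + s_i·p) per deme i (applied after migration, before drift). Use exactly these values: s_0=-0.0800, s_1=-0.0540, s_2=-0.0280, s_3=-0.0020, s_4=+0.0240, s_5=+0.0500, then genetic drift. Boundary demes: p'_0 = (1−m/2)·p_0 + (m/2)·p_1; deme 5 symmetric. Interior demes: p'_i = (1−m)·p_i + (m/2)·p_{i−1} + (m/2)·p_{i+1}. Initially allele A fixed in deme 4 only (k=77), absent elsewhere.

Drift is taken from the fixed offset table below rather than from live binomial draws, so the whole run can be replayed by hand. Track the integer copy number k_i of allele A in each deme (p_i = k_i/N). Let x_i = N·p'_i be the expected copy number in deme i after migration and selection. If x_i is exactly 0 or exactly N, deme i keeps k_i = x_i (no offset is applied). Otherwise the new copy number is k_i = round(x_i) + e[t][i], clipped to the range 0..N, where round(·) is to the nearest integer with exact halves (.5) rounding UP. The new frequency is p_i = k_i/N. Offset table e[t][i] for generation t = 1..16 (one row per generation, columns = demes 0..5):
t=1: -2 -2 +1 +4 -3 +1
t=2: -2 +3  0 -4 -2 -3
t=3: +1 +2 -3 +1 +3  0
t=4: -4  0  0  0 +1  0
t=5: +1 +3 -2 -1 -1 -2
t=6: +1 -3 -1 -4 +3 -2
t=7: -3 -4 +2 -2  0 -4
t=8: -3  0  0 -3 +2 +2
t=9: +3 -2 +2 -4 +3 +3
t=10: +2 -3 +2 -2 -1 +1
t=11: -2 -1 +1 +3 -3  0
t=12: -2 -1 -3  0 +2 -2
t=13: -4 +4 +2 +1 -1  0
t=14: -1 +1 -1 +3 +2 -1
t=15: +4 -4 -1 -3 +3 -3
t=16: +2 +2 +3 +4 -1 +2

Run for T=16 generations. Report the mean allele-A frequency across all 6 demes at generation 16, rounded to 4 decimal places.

t=0: k=[0 0 0 0 77 0]
t=1: x=[0.0000 0.0000 0.0000 7.3018 62.6490 7.6444] k=[0 0 0 11 60 9]
t=2: x=[0.0000 0.0000 1.0161 14.5863 50.9107 14.4077] k=[0 0 1 11 49 11]
t=3: x=[0.0000 0.0899 1.8043 13.6375 42.2328 15.1963] k=[0 2 0 15 45 15]
t=4: x=[0.1748 1.5343 1.5707 16.3991 39.7562 18.5277] k=[0 2 2 16 41 19]
t=5: x=[0.1748 1.7144 3.2407 17.0184 36.9906 21.8453] k=[1 5 1 16 36 20]
t=6: x=[1.2714 4.0230 2.7292 16.4491 33.0265 22.2846] k=[2 1 2 12 36 20]
t=7: x=[1.7561 1.1267 2.7779 13.3079 32.6452 22.2846] k=[0 0 5 11 33 18]
t=8: x=[0.0000 0.4495 4.9615 12.4990 29.9177 20.1422] k=[0 0 5 9 32 22]
t=9: x=[0.0000 0.4495 4.7762 10.7864 29.2942 23.7437] k=[0 0 7 7 32 27]
t=10: x=[0.0000 0.6294 6.1718 9.3585 29.5808 28.3431] k=[0 0 8 7 29 29]
t=11: x=[0.0000 0.7193 6.9630 9.1688 27.3266 29.8872] k=[0 0 8 12 24 30]
t=12: x=[0.0000 0.7193 7.4272 12.7387 23.8184 30.3220] k=[0 0 4 13 26 28]
t=13: x=[0.0000 0.3596 4.3568 13.3579 25.3567 28.6825] k=[0 4 6 14 24 29]
t=14: x=[0.3497 3.6139 6.4013 14.1668 23.9142 29.4066] k=[0 5 5 17 26 28]
t=15: x=[0.4372 4.2943 5.9814 16.6888 25.7398 28.6825] k=[4 0 5 14 29 26]
t=16: x=[3.3430 0.8093 5.2396 14.5464 27.7093 27.1361] k=[5 3 8 19 27 29]

0.1970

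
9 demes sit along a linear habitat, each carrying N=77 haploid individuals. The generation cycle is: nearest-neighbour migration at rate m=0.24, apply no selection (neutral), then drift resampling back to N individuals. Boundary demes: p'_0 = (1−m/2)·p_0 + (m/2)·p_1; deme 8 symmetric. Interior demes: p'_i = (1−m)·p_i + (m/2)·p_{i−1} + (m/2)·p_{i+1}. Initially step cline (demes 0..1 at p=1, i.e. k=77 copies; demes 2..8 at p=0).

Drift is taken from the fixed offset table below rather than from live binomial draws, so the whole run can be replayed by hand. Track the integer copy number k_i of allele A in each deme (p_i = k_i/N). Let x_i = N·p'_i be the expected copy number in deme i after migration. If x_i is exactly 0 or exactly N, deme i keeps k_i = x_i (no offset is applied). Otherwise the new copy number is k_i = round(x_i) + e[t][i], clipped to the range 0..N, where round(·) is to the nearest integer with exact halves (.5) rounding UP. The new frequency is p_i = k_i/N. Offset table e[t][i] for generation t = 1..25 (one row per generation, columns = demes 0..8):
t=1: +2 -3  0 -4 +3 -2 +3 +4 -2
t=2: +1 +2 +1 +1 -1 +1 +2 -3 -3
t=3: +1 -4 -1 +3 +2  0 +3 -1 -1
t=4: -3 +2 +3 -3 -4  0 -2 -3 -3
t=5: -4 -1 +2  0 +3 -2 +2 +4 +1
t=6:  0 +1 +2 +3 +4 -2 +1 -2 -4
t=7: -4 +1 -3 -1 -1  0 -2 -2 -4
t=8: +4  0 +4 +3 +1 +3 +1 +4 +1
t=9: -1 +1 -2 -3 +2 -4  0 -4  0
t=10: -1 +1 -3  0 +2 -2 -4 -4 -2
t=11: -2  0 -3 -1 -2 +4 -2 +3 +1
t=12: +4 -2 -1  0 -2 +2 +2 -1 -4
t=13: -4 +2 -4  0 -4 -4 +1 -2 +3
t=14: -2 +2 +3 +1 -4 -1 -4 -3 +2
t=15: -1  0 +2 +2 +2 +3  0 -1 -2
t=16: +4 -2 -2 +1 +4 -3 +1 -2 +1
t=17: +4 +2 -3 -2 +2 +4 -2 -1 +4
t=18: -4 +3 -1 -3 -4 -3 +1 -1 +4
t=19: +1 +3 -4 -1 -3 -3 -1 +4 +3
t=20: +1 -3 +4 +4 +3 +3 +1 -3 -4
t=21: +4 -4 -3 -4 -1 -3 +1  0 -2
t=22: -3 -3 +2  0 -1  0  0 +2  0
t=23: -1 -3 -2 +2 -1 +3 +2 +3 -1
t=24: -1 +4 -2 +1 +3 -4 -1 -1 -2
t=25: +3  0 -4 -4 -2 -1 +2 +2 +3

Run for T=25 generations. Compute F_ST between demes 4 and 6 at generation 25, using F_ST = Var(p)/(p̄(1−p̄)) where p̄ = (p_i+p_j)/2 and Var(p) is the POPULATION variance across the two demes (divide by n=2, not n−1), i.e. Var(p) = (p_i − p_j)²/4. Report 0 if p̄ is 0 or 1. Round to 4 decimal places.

t=0: k=[77 77 0 0 0 0 0 0 0]
t=1: x=[77.0000 67.7600 9.2400 0.0000 0.0000 0.0000 0.0000 0.0000 0.0000] k=[77 65 9 0 0 0 0 0 0]
t=2: x=[75.5600 59.7200 14.6400 1.0800 0.0000 0.0000 0.0000 0.0000 0.0000] k=[77 62 16 2 0 0 0 0 0]
t=3: x=[75.2000 58.2800 19.8400 3.4400 0.2400 0.0000 0.0000 0.0000 0.0000] k=[76 54 19 6 2 0 0 0 0]
t=4: x=[73.3600 52.4400 21.6400 7.0800 2.2400 0.2400 0.0000 0.0000 0.0000] k=[70 54 25 4 0 0 0 0 0]
t=5: x=[68.0800 52.4400 25.9600 6.0400 0.4800 0.0000 0.0000 0.0000 0.0000] k=[64 51 28 6 3 0 0 0 0]
t=6: x=[62.4400 49.8000 28.1200 8.2800 3.0000 0.3600 0.0000 0.0000 0.0000] k=[62 51 30 11 7 0 0 0 0]
t=7: x=[60.6800 49.8000 30.2400 12.8000 6.6400 0.8400 0.0000 0.0000 0.0000] k=[57 51 27 12 6 1 0 0 0]
t=8: x=[56.2800 48.8400 28.0800 13.0800 6.1200 1.4800 0.1200 0.0000 0.0000] k=[60 49 32 16 7 4 1 0 0]
t=9: x=[58.6800 48.2800 32.1200 16.8400 7.7200 4.0000 1.2400 0.1200 0.0000] k=[58 49 30 14 10 0 1 0 0]
t=10: x=[56.9200 47.8000 30.3600 15.4400 9.2800 1.3200 0.7600 0.1200 0.0000] k=[56 49 27 15 11 0 0 0 0]
t=11: x=[55.1600 47.2000 28.2000 15.9600 10.1600 1.3200 0.0000 0.0000 0.0000] k=[53 47 25 15 8 5 0 0 0]
t=12: x=[52.2800 45.0800 26.4400 15.3600 8.4800 4.7600 0.6000 0.0000 0.0000] k=[56 43 25 15 6 7 3 0 0]
t=13: x=[54.4400 42.4000 25.9600 15.1200 7.2000 6.4000 3.1200 0.3600 0.0000] k=[50 44 22 15 3 2 4 0 0]
t=14: x=[49.2800 42.0800 23.8000 14.4000 4.3200 2.3600 3.2800 0.4800 0.0000] k=[47 44 27 15 0 1 0 0 0]
t=15: x=[46.6400 42.3200 27.6000 14.6400 1.9200 0.7600 0.1200 0.0000 0.0000] k=[46 42 30 17 4 4 0 0 0]
t=16: x=[45.5200 41.0400 29.8800 17.0000 5.5600 3.5200 0.4800 0.0000 0.0000] k=[50 39 28 18 10 1 1 0 0]
t=17: x=[48.6800 39.0000 28.1200 18.2400 9.8800 2.0800 0.8800 0.1200 0.0000] k=[53 41 25 16 12 6 0 0 0]
t=18: x=[51.5600 40.5200 25.8400 16.6000 11.7600 6.0000 0.7200 0.0000 0.0000] k=[48 44 25 14 8 3 2 0 0]
t=19: x=[47.5200 42.2000 25.9600 14.6000 8.1200 3.4800 1.8800 0.2400 0.0000] k=[49 45 22 14 5 0 1 4 0]
t=20: x=[48.5200 42.7200 23.8000 13.8800 5.4800 0.7200 1.2400 3.1600 0.4800] k=[50 40 28 18 8 4 2 0 0]
t=21: x=[48.8000 39.7600 28.2400 18.0000 8.7200 4.2400 2.0000 0.2400 0.0000] k=[53 36 25 14 8 1 3 0 0]
t=22: x=[50.9600 36.7200 25.0000 14.6000 7.8800 2.0800 2.4000 0.3600 0.0000] k=[48 34 27 15 7 2 2 2 0]
t=23: x=[46.3200 34.8400 26.4000 15.4800 7.3600 2.6000 2.0000 1.7600 0.2400] k=[45 32 24 17 6 6 4 5 0]
t=24: x=[43.4400 32.6000 24.1200 16.5200 7.3200 5.7600 4.3600 4.2800 0.6000] k=[42 37 22 18 10 2 3 3 0]
t=25: x=[41.4000 35.8000 23.3200 17.5200 10.0000 3.0800 2.8800 2.6400 0.3600] k=[44 36 19 14 8 2 5 5 3]

0.0049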